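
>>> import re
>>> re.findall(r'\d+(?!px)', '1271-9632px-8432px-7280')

['1271', '963', '843', '7280']

`(?!…)`/`(?<!…)` only lets a position through if the neighbouring text does NOT match; no characters are consumed.
Scanning left to right: at [0:4] → '1271'; at [5:8] → '963'; at [12:15] → '843'; at [19:23] → '7280'.
With no groups in the pattern, `findall` gives back each whole match — 4 here.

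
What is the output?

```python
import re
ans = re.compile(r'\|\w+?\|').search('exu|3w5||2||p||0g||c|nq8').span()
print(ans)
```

(3, 8)

The match spans [3:8] → '|3w5|'.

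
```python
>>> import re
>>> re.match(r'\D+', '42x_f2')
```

None

This matches one or more of a non-digit.
`re.match` only tries the pattern at the start of the string.
Here the string doesn't start with a match, so the call returns None.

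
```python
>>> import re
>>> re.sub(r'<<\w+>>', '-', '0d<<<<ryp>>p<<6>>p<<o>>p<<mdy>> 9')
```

'0d<<-p-p-p- 9'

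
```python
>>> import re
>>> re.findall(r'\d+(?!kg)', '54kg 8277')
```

['5', '8277']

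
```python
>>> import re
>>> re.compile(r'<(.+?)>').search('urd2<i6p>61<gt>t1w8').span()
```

(4, 9)

The `?` after the quantifier makes it lazy — it takes as little as possible before letting the rest of the pattern try.
`search` walks the string left to right and returns the first match it finds.
The match spans [4:9] → '<i6p>'.
Captured: group 1 = 'i6p'.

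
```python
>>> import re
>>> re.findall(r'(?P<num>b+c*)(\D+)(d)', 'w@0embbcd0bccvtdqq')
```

[('bb', 'c', 'd'), ('bcc', 'vt', 'd')]

Pattern: one or more of a literal 'b', then zero or more of a literal 'c' (captured as 'num'); then one or more of a non-digit (captured); then a literal 'd' (captured).
Walking the string: at [5:9] match 'bbcd', groups = ('bb', 'c', 'd'); at [10:16] match 'bccvtd', groups = ('bcc', 'vt', 'd').
3 groups means each result is a tuple of 3 captured strings — 2 here.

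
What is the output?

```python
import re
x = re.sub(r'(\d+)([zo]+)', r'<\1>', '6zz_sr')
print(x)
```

The pattern matches one or more of a digit (captured); then one or more of one of [zo] (captured).
Matches: at [0:3] → '6zz'.
Each match is replaced using the text its own group 1 captured.

<6>_sr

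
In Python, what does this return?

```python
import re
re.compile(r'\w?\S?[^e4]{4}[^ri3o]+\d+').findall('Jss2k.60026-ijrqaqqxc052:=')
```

Since nothing is captured, `findall` lists the 2 matched substrings directly.

['Jss2k.60026', '-ijrqaqqxc052']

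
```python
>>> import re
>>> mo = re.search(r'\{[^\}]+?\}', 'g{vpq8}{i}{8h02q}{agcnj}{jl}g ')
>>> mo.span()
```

(1, 7)

`re.search` tries every starting position until one works.
The match spans [1:7] → '{vpq8}'.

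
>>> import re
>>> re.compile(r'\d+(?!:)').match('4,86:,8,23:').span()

The negative lookahead/lookbehind blocks any match where the forbidden context is present.
`re.match` won't scan ahead — the pattern has to work from the very first character.
The match spans [0:1] → '4'.

(0, 1)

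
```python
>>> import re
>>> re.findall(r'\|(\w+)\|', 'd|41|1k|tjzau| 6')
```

['41', 'tjzau']

`findall` collects group 1 from each match (2 total).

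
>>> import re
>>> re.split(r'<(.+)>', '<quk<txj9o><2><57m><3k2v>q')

Matches to split on: at [0:25] → '<quk<txj9o><2><57m><3k2v>'.
Because the pattern has a capturing group, `split` also inserts each captured text between the pieces.

['', 'quk<txj9o><2><57m><3k2v', 'q']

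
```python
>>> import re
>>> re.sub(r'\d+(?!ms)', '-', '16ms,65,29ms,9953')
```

'-6ms,-,-9ms,-'

`(?!…)`/`(?<!…)` only lets a position through if the neighbouring text does NOT match; no characters are consumed.
`sub` substitutes '-' at each match site.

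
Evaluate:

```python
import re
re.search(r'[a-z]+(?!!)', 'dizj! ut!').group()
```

The negative lookahead/lookbehind blocks any match where the forbidden context is present.
The match spans [0:3] → 'diz'.

'diz'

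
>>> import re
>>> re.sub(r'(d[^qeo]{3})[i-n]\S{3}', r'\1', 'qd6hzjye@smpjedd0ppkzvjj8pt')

This matches the literal 'd', then exactly 3 of any character except [qeo] (captured); then a character in [i-n], then exactly 3 of a non-whitespace character.
Each match is replaced using the text its own group 1 captured.

'qd6hzsmpjedd0ppj8pt'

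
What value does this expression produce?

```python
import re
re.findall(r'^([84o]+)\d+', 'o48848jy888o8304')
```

This matches anchored at the start of the string; then one or more of one of [84o] (captured); then one or more of a digit.
Scanning left to right: at [0:6] match 'o48848', group 1 = 'o4884'.
Because there's exactly one group, `findall` drops the full match and keeps group 1 from the one hit.

['o4884']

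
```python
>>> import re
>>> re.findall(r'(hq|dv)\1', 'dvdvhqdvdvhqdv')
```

After group 1 captures some text, `\1` only succeeds where that same text appears again.
Walking the string: at [0:4] match 'dvdv', group 1 = 'dv'; at [6:10] match 'dvdv', group 1 = 'dv'.
Because there's exactly one group, `findall` drops the full match and keeps group 1 from each hit.

['dv', 'dv']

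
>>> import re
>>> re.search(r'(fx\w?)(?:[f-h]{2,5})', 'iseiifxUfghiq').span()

The match spans [5:11] → 'fxUfgh'.

(5, 11)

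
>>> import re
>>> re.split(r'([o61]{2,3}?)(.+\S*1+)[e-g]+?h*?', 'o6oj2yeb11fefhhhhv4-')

['', 'o6', 'oj2yeb11', 'efhhhhv4-']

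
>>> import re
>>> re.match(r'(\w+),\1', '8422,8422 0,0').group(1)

'8422'

The match spans [0:9] → '8422,8422'.
Captured: group 1 = '8422'.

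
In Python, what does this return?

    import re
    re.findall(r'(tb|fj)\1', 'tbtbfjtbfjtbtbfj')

After group 1 captures some text, `\1` only succeeds where that same text appears again.
Because there's exactly one group, `findall` drops the full match and keeps group 1 from each hit.

['tb', 'tb']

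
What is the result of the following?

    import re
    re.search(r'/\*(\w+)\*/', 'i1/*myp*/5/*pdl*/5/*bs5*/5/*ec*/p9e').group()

'/*myp*/'

The match spans [2:9] → '/*myp*/'.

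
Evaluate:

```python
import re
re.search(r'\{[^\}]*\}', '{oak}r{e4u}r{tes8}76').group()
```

The match spans [0:5] → '{oak}'.

'{oak}'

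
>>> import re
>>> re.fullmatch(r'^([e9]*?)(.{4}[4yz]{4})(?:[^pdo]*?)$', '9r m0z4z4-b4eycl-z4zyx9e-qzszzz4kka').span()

(0, 35)

Pattern: anchored at the start of the string; then zero or more of one of [e9] (lazy) (captured); then exactly 4 of any character, then exactly 4 of one of [4yz] (captured); then zero or more of any character except [pdo] (lazy) (non-capturing group); then anchored at the end.
`re.fullmatch` is like wrapping the pattern in `^…$` (in single-line mode).
The match spans [0:35] → '9r m0z4z4-b4eycl-z4zyx9e-qzszzz4kka'.
Captured: group 1 = '9', group 2 = 'r m0z4z4'.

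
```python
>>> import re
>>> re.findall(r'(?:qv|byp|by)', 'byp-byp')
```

Alternation tries branches left to right and keeps the first one that lets the overall match succeed at that position.
Scanning left to right: at [0:3] → 'byp'; at [4:7] → 'byp'.
`findall` yields the raw match text (2 of them) because the pattern has no groups.

['byp', 'byp']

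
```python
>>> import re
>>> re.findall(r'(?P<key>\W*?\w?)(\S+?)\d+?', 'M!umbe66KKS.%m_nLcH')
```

[('M', '!umbe')]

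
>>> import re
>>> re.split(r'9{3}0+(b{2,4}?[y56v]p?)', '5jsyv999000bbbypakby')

['5jsyv', 'bbbyp', 'akby']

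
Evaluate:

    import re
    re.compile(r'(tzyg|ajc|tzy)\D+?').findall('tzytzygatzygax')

['tzy', 'tzyg']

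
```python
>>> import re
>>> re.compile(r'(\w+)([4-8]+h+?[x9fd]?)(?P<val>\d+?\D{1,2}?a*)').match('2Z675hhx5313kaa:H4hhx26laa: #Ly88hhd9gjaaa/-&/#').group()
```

'2Z675hhx5313kaa'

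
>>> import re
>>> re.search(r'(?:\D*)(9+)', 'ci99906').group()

'ci999'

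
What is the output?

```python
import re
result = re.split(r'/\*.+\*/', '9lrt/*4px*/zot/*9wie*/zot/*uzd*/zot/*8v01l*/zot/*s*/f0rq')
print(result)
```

Matches to split on: at [4:52] → '/*4px*/zot/*9wie*/zot/*uzd*/zot/*8v01l*/zot/*s*/'.
The string is cut at each match, leaving 2 pieces.

['9lrt', 'f0rq']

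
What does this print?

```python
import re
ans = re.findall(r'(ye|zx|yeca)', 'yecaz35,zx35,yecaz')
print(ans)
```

Alternation isn't longest-match — the leftmost alternative that fits at this position is chosen.
Walking the string: at [0:2] match 'ye', group 1 = 'ye'; at [8:10] match 'zx', group 1 = 'zx'; at [13:15] match 'ye', group 1 = 'ye'.
`findall` collects group 1 from each match (3 total).

['ye', 'zx', 'ye']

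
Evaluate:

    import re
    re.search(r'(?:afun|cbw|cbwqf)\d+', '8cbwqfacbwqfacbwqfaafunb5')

None

Here the pattern never matches, so the call returns None.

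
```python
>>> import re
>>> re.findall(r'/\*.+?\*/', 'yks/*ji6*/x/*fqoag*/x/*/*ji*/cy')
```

['/*ji6*/', '/*fqoag*/', '/*/*ji*/']

A `+?`/`*?`/`{m,n}?` starts at its minimum and grows only as far as needed for what follows to match.
Matches: at [3:10] → '/*ji6*/'; at [11:20] → '/*fqoag*/'; at [21:29] → '/*/*ji*/'.
No capturing groups, so `findall` returns the 3 full match strings.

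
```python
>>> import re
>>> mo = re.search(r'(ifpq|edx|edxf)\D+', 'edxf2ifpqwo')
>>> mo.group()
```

`search` walks the string left to right and returns the first match it finds.
The match spans [0:4] → 'edxf'.
Captured: group 1 = 'edx'.

'edxf'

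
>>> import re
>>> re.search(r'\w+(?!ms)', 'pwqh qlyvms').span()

A negative assertion filters positions out without eating any characters.
`search` walks the string left to right and returns the first match it finds.
The match spans [0:4] → 'pwqh'.

(0, 4)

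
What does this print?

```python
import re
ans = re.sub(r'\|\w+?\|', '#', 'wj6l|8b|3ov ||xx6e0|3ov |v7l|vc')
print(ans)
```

wj6l#3ov |#3ov #vc

Matches: at [4:8] → '|8b|'; at [13:20] → '|xx6e0|'; at [24:29] → '|v7l|'.
Every occurrence is swapped for '#'.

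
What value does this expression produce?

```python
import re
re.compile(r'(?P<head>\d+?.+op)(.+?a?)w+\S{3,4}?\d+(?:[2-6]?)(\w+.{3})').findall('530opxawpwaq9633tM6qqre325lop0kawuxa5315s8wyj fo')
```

The pattern matches one or more of a digit (lazy), then one or more of any character, then the literal 'op' (captured as 'head'); then one or more of any character (lazy), then optionally a literal 'a' (captured); then one or more of a literal 'w'; then 3 to 4 of a non-whitespace character (lazy), then one or more of a digit; then optionally a character in [2-6] (non-capturing group); then one or more of a word character, then exactly 3 of any character (captured).
With 3 capturing groups, `findall` returns a 3-tuple per match.

[('530opxawpwaq9633tM6qqre325lop', '0ka', 's8wyj fo')]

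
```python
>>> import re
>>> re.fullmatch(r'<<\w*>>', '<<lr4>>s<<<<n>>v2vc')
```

None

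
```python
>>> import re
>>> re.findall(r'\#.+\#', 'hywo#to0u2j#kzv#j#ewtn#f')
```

Scanning left to right: at [4:23] → '#to0u2j#kzv#j#ewtn#'.
`findall` yields the raw match text (1 of them) because the pattern has no groups.

['#to0u2j#kzv#j#ewtn#']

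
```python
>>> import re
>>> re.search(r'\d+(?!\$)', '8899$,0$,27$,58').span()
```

(0, 3)

A negative assertion filters positions out without eating any characters.
`re.search` scans for the first position where the pattern succeeds.
The match spans [0:3] → '889'.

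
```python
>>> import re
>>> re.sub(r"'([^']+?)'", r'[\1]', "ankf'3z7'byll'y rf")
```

Matches: at [4:9] → "'3z7'".
The replacement refers to a captured group, so each match is rewritten using its own captured text.

"ankf[3z7]byll'y rf"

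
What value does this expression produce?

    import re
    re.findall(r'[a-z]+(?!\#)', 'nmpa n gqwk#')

The negative lookaround is zero-width — it rules out positions where the adjacent text would match, without consuming anything.
Since nothing is captured, `findall` lists the 3 matched substrings directly.

['nmpa', 'n', 'gqw']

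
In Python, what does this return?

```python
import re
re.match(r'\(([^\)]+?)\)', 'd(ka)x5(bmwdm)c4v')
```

None

With `match`, the pattern is implicitly anchored at the beginning.
Here the string doesn't start with a match, so the call returns None.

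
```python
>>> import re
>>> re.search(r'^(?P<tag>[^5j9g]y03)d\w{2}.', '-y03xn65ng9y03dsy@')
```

This matches anchored at the start of the string; then any character except [5j9g], then the literal 'y03' (captured as 'tag'); then a literal 'd'; then exactly 2 of a word character, then any character.
`search` walks the string left to right and returns the first match it finds.
Here nothing in the string fits, so the call returns None.

None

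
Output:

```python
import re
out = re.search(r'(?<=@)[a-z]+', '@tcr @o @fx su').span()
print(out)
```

(1, 4)

The `(?=…)`/`(?<=…)` assertion just peeks at neighbouring text; it doesn't advance the match position.
`re.search` tries every starting position until one works.
The match spans [1:4] → 'tcr'.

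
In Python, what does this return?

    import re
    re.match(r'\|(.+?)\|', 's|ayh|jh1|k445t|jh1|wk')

None

`match` is anchored at position 0; if the pattern doesn't fit there, it returns None.
Here position 0 doesn't satisfy it, so the call returns None.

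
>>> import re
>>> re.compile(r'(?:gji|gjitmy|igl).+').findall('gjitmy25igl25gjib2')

Since nothing is captured, `findall` lists the 1 matched substring directly.

['gjitmy25igl25gjib2']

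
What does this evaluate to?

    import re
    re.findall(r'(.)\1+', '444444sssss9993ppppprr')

A backreference is literal: `\1` must see the identical characters the first group matched.
With a single group, `findall` returns only what that group captured — 5 items.

['4', 's', '9', 'p', 'r']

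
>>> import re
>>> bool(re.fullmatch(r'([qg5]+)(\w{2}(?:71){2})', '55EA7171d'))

False

Pattern: one or more of one of [qg5] (captured); then exactly 2 of a word character, then the literal '71' repeated 2 times (captured).
For `fullmatch`, every character of the input must be accounted for by the pattern.
Here the string isn't matched end-to-end, so the call returns None, and `bool(None)` is False.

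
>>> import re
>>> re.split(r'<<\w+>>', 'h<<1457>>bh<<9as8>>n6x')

Matches to split on: at [1:9] → '<<1457>>'; at [11:19] → '<<9as8>>'.
The string is cut at each match, leaving 3 pieces.

['h', 'bh', 'n6x']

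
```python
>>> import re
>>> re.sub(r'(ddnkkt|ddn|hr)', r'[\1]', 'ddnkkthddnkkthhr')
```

`|` is ordered: at each position the engine commits to the first alternative that works.
Each match is replaced using the text its own group 1 captured.

'[ddnkkt]h[ddnkkt]h[hr]'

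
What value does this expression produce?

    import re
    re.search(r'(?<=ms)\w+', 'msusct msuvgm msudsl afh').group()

'usct'

The `(?=…)`/`(?<=…)` assertion just peeks at neighbouring text; it doesn't advance the match position.
The match spans [2:6] → 'usct'.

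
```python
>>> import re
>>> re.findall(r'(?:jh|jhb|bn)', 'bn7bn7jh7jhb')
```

['bn', 'bn', 'jh', 'jh']

Branches in `(...|...)` are attempted left-to-right; the first branch that allows the whole pattern to succeed is taken.
With no groups in the pattern, `findall` gives back each whole match — 4 here.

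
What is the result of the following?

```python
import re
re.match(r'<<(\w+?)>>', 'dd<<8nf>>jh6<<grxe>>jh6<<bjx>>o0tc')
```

`re.match` won't scan ahead — the pattern has to work from the very first character.
Here position 0 doesn't satisfy it, so the call returns None.

None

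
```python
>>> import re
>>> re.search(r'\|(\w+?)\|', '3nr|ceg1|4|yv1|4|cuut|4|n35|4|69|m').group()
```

'|ceg1|'

The match spans [3:9] → '|ceg1|'.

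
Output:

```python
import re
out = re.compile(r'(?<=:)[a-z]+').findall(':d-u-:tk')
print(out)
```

['d', 'tk']

Lookahead/lookbehind check context without consuming it, so the matched span excludes the asserted characters.
Walking the string: at [1:2] → 'd'; at [6:8] → 'tk'.
`findall` yields the raw match text (2 of them) because the pattern has no groups.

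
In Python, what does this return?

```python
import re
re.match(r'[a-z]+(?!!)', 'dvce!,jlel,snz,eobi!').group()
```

With `match`, the pattern is implicitly anchored at the beginning.
The match spans [0:3] → 'dvc'.

'dvc'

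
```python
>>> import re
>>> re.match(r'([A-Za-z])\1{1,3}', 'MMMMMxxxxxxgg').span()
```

`\1` is not a pattern — it's the concrete string captured by group 1, re-applied verbatim.
`re.match` won't scan ahead — the pattern has to work from the very first character.
The match spans [0:4] → 'MMMM'.
Captured: group 1 = 'M'.

(0, 4)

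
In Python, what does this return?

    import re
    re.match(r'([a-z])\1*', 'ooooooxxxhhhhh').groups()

`\1` has to match the exact text group 1 already captured.
`re.match` won't scan ahead — the pattern has to work from the very first character.
The match spans [0:6] → 'oooooo'.
Captured: group 1 = 'o'.

('o',)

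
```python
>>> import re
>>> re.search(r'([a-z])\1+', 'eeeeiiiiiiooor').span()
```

After group 1 captures some text, `\1` only succeeds where that same text appears again.
The match spans [0:4] → 'eeee'.

(0, 4)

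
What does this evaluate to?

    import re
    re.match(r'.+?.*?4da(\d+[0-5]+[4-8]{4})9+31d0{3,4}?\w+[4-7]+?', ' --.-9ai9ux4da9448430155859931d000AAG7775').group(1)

'944843015585'

The match spans [0:41] → ' --.-9ai9ux4da9448430155859931d000AAG7775'.
Captured: group 1 = '944843015585'.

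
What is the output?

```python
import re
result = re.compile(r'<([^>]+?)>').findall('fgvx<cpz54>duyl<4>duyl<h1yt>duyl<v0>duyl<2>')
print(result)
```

['cpz54', '4', 'h1yt', 'v0', '2']

Scanning left to right: at [4:11] match '<cpz54>', group 1 = 'cpz54'; at [15:18] match '<4>', group 1 = '4'; at [22:28] match '<h1yt>', group 1 = 'h1yt'; at [32:36] match '<v0>', group 1 = 'v0'; at [40:43] match '<2>', group 1 = '2'.
With a single group, `findall` returns only what that group captured — 5 items.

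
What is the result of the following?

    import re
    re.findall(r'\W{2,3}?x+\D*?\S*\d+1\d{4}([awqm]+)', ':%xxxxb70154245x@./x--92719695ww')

['ww']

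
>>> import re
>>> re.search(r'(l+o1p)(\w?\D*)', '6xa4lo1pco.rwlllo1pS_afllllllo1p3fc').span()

The match spans [4:17] → 'lo1pco.rwlllo'.

(4, 17)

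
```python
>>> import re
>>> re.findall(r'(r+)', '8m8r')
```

['r']

Pattern: one or more of a literal 'r' (captured).
Matches: at [3:4] match 'r', group 1 = 'r'.
One capturing group, so `findall` returns just the captured substring from the one match — 1 in all.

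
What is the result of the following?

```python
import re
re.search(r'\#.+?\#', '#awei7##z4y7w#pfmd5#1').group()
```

'#awei7#'

A non-greedy quantifier consumes as few characters as it can — just enough that the remainder of the pattern still matches from where it stops; whatever follows it matches normally.
`re.search` scans for the first position where the pattern succeeds.
The match spans [0:7] → '#awei7#'.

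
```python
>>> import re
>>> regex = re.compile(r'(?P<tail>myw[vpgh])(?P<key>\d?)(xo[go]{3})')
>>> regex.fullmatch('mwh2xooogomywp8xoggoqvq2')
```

None

Pattern: the literal 'myw', then one of [vpgh] (captured as 'tail'); then optionally a digit (captured as 'key'); then the literal 'xo', then exactly 3 of one of [go] (captured).
For `fullmatch`, every character of the input must be accounted for by the pattern.
Here there's no way to consume every character, so the call returns None.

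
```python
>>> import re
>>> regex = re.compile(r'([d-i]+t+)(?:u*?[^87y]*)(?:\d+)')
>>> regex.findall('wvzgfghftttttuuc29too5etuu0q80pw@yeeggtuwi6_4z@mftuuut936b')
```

['gfghfttttt', 'eeggt']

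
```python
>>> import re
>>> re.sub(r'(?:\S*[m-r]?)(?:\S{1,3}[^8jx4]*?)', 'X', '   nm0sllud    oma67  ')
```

'   X    X  '

The pattern matches zero or more of a non-whitespace character, then optionally a character in [m-r] (non-capturing group); then 1 to 3 of a non-whitespace character, then zero or more of any character except [8jx4] (lazy) (non-capturing group).
Because the quantifier is non-greedy, it stops expanding at the earliest point where the rest of the pattern can succeed.
Matches: at [3:11] → 'nm0sllud'; at [15:20] → 'oma67'.
Every occurrence is swapped for 'X'.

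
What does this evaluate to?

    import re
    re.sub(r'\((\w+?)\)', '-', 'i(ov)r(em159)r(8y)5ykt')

'i-r-r-5ykt'

Matches: at [1:5] → '(ov)'; at [6:13] → '(em159)'; at [14:18] → '(8y)'.
`sub` substitutes '-' at each match site.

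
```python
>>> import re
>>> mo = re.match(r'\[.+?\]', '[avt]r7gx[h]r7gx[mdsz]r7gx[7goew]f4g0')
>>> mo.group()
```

A non-greedy quantifier consumes as few characters as it can — just enough that the remainder of the pattern still matches from where it stops; whatever follows it matches normally.
`re.match` won't scan ahead — the pattern has to work from the very first character.
The match spans [0:5] → '[avt]'.

'[avt]'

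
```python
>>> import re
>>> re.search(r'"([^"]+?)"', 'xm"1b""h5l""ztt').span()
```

`search` walks the string left to right and returns the first match it finds.
The match spans [2:6] → '"1b"'.
Captured: group 1 = '1b'.

(2, 6)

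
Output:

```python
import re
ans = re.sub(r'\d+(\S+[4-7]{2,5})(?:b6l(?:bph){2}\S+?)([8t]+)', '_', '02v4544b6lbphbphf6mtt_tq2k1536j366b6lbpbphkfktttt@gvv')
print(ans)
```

Each match is replaced by '_'.

__tq2k1536j366b6lbpbphkfktttt@gvv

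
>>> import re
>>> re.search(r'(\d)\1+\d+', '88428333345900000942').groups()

('8',)

The match spans [0:20] → '88428333345900000942'.
Captured: group 1 = '8'.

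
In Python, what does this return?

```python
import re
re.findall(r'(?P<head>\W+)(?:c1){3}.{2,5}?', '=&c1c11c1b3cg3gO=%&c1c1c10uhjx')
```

This matches one or more of a non-word character (captured as 'head'); then the literal 'c1' repeated 3 times, then 2 to 5 of any character (lazy).
Walking the string: at [16:27] match '=%&c1c1c10u', group 1 = '=%&'.
Because there's exactly one group, `findall` drops the full match and keeps group 1 from the one hit.

['=%&']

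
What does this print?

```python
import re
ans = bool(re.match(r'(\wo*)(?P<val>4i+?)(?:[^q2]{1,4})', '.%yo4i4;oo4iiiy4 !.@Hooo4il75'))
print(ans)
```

False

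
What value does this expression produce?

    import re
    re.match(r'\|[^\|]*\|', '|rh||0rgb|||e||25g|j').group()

With `match`, the pattern is implicitly anchored at the beginning.
The match spans [0:4] → '|rh|'.

'|rh|'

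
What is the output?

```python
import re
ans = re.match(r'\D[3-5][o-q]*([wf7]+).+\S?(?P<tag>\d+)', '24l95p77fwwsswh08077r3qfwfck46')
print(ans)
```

None

This matches a non-digit, then a character in [3-5]; then zero or more of a character in [o-q]; then one or more of one of [wf7] (captured); then one or more of any character, then optionally a non-whitespace character; then one or more of a digit (captured as 'tag').
`re.match` won't scan ahead — the pattern has to work from the very first character.
Here position 0 doesn't satisfy it, so the call returns None.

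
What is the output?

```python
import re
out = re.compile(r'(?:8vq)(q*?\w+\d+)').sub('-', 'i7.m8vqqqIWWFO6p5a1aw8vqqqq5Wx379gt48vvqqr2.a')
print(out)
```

This matches the literal '8', then the literal 'vq' (non-capturing group); then zero or more of the literal 'q' (lazy), then one or more of a word character, then one or more of a digit (captured).
Every occurrence is swapped for '-'.

i7.m-.a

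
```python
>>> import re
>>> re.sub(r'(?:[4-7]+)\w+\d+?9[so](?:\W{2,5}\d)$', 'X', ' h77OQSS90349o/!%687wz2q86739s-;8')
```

' h77OQSS90349o/!%X'

This matches one or more of a character in [4-7] (non-capturing group); then one or more of a word character, then one or more of a digit (lazy); then a literal '9', then one of [so]; then 2 to 5 of a non-word character, then a digit (non-capturing group); then anchored at the end.
Matches: at [17:33] → '687wz2q86739s-;8'.
`sub` substitutes 'X' at each match site.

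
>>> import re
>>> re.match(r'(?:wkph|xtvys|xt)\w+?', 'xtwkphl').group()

`re.match` won't scan ahead — the pattern has to work from the very first character.
The match spans [0:3] → 'xtw'.

'xtw'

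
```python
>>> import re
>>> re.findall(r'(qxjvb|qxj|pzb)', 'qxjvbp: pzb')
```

Alternation tries branches left to right and keeps the first one that lets the overall match succeed at that position.
Matches: at [0:5] match 'qxjvb', group 1 = 'qxjvb'; at [8:11] match 'pzb', group 1 = 'pzb'.
Because there's exactly one group, `findall` drops the full match and keeps group 1 from each hit.

['qxjvb', 'pzb']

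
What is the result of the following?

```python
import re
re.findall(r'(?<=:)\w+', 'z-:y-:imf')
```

The positive lookaround only admits positions where the adjacent text matches; those characters stay outside the span.
Walking the string: at [3:4] → 'y'; at [6:9] → 'imf'.
With no groups in the pattern, `findall` gives back each whole match — 2 here.

['y', 'imf']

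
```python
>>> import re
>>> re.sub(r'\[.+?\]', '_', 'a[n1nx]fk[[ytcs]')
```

With the lazy modifier that quantifier settles for the fewest repetitions that let the rest of the pattern succeed (the atoms after it are unaffected and can still be greedy).
Matches: at [1:7] → '[n1nx]'; at [9:16] → '[[ytcs]'.
Each match is replaced by '_'.

'a_fk_'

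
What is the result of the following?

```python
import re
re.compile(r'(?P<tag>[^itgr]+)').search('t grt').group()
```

' '

The pattern matches one or more of any character except [itgr] (captured as 'tag').
`re.search` tries every starting position until one works.
The match spans [1:2] → ' '.
Captured: group 1 = ' '.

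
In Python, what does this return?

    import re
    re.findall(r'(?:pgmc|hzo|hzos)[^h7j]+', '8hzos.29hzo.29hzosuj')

With no groups in the pattern, `findall` gives back each whole match — 3 here.

['hzos.29', 'hzo.29', 'hzosu']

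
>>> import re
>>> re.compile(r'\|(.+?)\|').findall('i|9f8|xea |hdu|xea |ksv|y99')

['9f8', 'hdu', 'ksv']

The `?` after the quantifier makes it lazy — it takes as little as possible before letting the rest of the pattern try.
Walking the string: at [1:6] match '|9f8|', group 1 = '9f8'; at [10:15] match '|hdu|', group 1 = 'hdu'; at [19:24] match '|ksv|', group 1 = 'ksv'.
Because there's exactly one group, `findall` drops the full match and keeps group 1 from each hit.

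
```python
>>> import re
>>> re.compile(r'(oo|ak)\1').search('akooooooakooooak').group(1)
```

'oo'

`\1` has to match the exact text group 1 already captured.
`re.search` scans for the first position where the pattern succeeds.
The match spans [2:6] → 'oooo'.
Captured: group 1 = 'oo'.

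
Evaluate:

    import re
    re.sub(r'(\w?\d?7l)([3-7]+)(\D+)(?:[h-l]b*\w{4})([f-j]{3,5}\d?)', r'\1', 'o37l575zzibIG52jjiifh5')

This matches optionally a word character, then optionally a digit, then the literal '7l' (captured); then one or more of a character in [3-7] (captured); then one or more of a non-digit (captured); then a character in [h-l], then zero or more of the literal 'b', then exactly 4 of a word character (non-capturing group); then 3 to 5 of a character in [f-j], then optionally a digit (captured).
`\1` in the replacement pulls in group 1's text for each match.

'o37lh5'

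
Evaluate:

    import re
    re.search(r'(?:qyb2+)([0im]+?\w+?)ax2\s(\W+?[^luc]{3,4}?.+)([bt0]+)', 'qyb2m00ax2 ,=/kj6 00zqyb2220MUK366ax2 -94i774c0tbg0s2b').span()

Pattern: the literal 'qyb', then one or more of the literal '2' (non-capturing group); then one or more of one of [0im] (lazy), then one or more of a word character (lazy) (captured); then the literal 'ax2', then whitespace; then one or more of a non-word character (lazy), then 3 to 4 of any character except [luc] (lazy), then one or more of any character (captured); then one or more of one of [bt0] (captured).
`re.search` tries every starting position until one works.
The match spans [0:54] → 'qyb2m00ax2 ,=/kj6 00zqyb2220MUK366ax2 -94i774c0tbg0s2b'.
Captured: group 1 = 'm00', group 2 = ',=/kj6 00zqyb2220MUK366ax2 -94i774c0tbg0s2', group 3 = 'b'.

(0, 54)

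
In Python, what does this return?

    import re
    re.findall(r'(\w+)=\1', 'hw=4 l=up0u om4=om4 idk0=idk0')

['om4', 'idk0']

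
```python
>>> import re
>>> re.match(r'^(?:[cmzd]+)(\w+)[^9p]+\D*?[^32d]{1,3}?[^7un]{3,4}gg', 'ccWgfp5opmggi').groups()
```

('Wg',)

The match spans [0:12] → 'ccWgfp5opmgg'.
Captured: group 1 = 'Wg'.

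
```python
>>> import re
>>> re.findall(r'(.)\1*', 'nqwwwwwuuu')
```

['n', 'q', 'w', 'u']

`\1` has to match the exact text group 1 already captured.
Matches: at [0:1] match 'n', group 1 = 'n'; at [1:2] match 'q', group 1 = 'q'; at [2:7] match 'wwwww', group 1 = 'w'; at [7:10] match 'uuu', group 1 = 'u'.
One capturing group, so `findall` returns just the captured substring from each match — 4 in all.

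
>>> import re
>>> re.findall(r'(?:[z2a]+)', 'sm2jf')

['2']

Pattern: one or more of one of [z2a] (non-capturing group).
Scanning left to right: at [2:3] → '2'.
With no groups in the pattern, `findall` gives back each whole match — 1 here.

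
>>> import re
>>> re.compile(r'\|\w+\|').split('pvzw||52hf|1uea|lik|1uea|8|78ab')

['pvzw|', '1uea', '1uea', '78ab']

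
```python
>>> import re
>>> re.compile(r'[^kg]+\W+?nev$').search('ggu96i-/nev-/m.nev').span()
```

Pattern: one or more of any character except [kg]; then one or more of a non-word character (lazy), then the literal 'nev'; then anchored at the end.
`re.search` scans for the first position where the pattern succeeds.
The match spans [2:18] → 'u96i-/nev-/m.nev'.

(2, 18)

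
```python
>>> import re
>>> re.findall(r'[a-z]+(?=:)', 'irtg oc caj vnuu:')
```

['vnuu']

Lookahead/lookbehind check context without consuming it, so the matched span excludes the asserted characters.
Walking the string: at [12:16] → 'vnuu'.
No capturing groups, so `findall` returns the 1 full match string.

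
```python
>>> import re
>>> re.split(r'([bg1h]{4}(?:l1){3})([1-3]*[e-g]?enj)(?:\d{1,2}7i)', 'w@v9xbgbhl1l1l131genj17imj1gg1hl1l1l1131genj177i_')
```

Pattern: exactly 4 of one of [bg1h], then the literal 'l1' repeated 3 times (captured); then zero or more of a character in [1-3], then optionally a character in [e-g], then the literal 'enj' (captured); then 1 to 2 of a digit, then the literal '7i' (non-capturing group).
Matches to split on: at [5:24] → 'bgbhl1l1l131genj17i'; at [27:48] → 'gg1hl1l1l1131genj177i'.
Because the pattern has a capturing group, `split` also inserts each captured text between the pieces.

['w@v9x', 'bgbhl1l1l1', '31genj', 'mj1', 'gg1hl1l1l1', '131genj', '_']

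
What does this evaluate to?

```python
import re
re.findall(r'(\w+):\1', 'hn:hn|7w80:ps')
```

['hn']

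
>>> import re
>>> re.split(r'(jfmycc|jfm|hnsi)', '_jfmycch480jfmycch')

Branches in `(...|...)` are attempted left-to-right; the first branch that allows the whole pattern to succeed is taken.
Matches to split on: at [1:7] → 'jfmycc'; at [11:17] → 'jfmycc'.
`re.split` interleaves the captured-group text with the surrounding fragments.

['_', 'jfmycc', 'h480', 'jfmycc', 'h']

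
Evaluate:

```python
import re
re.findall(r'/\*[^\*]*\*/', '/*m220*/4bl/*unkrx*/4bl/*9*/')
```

['/*m220*/', '/*unkrx*/', '/*9*/']

Scanning left to right: at [0:8] → '/*m220*/'; at [11:20] → '/*unkrx*/'; at [23:28] → '/*9*/'.
`findall` yields the raw match text (3 of them) because the pattern has no groups.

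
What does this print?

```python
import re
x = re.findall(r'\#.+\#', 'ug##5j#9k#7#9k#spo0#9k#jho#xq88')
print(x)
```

Scanning left to right: at [2:27] → '##5j#9k#7#9k#spo0#9k#jho#'.
No capturing groups, so `findall` returns the 1 full match string.

['##5j#9k#7#9k#spo0#9k#jho#']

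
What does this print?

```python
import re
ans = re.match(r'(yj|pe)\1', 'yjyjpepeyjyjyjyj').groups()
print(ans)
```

('yj',)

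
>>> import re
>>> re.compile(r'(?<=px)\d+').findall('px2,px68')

Because the assertion is zero-width, the text it checks is not consumed and won't appear in the result.
Since nothing is captured, `findall` lists the 2 matched substrings directly.

['2', '68']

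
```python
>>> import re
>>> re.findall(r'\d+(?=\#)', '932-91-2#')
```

['2']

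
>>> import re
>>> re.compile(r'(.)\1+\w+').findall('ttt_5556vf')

['t']

After group 1 captures some text, `\1` only succeeds where that same text appears again.
Scanning left to right: at [0:10] match 'ttt_5556vf', group 1 = 't'.
Because there's exactly one group, `findall` drops the full match and keeps group 1 from the one hit.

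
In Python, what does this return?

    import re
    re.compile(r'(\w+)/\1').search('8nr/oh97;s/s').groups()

The backreference `\1` re-matches whatever the first group consumed, character for character.
Unlike `match`, `search` isn't anchored — it looks for the pattern anywhere in the string.
The match spans [9:12] → 's/s'.
Captured: group 1 = 's'.

('s',)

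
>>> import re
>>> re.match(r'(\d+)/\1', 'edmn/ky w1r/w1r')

None

`\1` is not a pattern — it's the concrete string captured by group 1, re-applied verbatim.
`re.match` won't scan ahead — the pattern has to work from the very first character.
Here the pattern fails at index 0, so the call returns None.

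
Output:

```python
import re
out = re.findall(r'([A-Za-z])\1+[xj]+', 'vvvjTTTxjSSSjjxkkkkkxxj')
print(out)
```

['v', 'T', 'S', 'k']

After group 1 captures some text, `\1` only succeeds where that same text appears again.
Scanning left to right: at [0:4] match 'vvvj', group 1 = 'v'; at [4:9] match 'TTTxj', group 1 = 'T'; at [9:15] match 'SSSjjx', group 1 = 'S'; at [15:23] match 'kkkkkxxj', group 1 = 'k'.
`findall` collects group 1 from each match (4 total).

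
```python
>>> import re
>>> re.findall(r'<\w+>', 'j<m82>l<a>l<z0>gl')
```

Matches: at [1:6] → '<m82>'; at [7:10] → '<a>'; at [11:15] → '<z0>'.
With no groups in the pattern, `findall` gives back each whole match — 3 here.

['<m82>', '<a>', '<z0>']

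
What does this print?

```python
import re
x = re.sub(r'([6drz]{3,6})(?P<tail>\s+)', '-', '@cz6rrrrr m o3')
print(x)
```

This matches 3 to 6 of one of [6drz] (captured); then one or more of whitespace (captured as 'tail').
Every occurrence is swapped for '-'.

@cz-m o3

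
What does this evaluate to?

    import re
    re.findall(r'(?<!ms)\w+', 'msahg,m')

The negative lookahead/lookbehind blocks any match where the forbidden context is present.
No capturing groups, so `findall` returns the 2 full match strings.

['msahg', 'm']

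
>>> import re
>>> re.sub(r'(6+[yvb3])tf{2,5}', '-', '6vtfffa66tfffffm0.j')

'-a66tfffffm0.j'

Pattern: one or more of the literal '6', then one of [yvb3] (captured); then the literal 't', then 2 to 5 of the literal 'f'.
Matches: at [0:6] → '6vtfff'.
`sub` substitutes '-' at each match site.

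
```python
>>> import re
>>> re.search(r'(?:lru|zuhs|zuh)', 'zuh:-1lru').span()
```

The match spans [0:3] → 'zuh'.

(0, 3)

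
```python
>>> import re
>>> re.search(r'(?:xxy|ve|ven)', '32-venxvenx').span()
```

Branches in `(...|...)` are attempted left-to-right; the first branch that allows the whole pattern to succeed is taken.
Unlike `match`, `search` isn't anchored — it looks for the pattern anywhere in the string.
The match spans [3:5] → 've'.

(3, 5)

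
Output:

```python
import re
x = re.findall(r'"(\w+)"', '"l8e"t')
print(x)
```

['l8e']

One capturing group, so `findall` returns just the captured substring from the one match — 1 in all.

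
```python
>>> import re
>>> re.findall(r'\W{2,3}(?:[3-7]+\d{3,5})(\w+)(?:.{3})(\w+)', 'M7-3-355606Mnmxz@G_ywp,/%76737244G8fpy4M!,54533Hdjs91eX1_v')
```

This matches 2 to 3 of a non-word character; then one or more of a character in [3-7], then 3 to 5 of a digit (non-capturing group); then one or more of a word character (captured); then exactly 3 of any character (non-capturing group); then one or more of a word character (captured).
Walking the string: at [22:58] match ',/%76737244G8fpy4M!,54533Hdjs91eX1_v', groups = ('G8fpy4M', '4533Hdjs91eX1_v').
Multiple groups make `findall` return tuples — one 2-tuple for the one match.

[('G8fpy4M', '4533Hdjs91eX1_v')]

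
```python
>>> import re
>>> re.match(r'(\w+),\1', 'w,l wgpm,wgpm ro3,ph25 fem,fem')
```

`re.match` won't scan ahead — the pattern has to work from the very first character.
Here the string doesn't start with a match, so the call returns None.

None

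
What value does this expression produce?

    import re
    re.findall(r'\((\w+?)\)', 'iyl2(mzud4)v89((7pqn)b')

`findall` collects group 1 from each match (2 total).

['mzud4', '7pqn']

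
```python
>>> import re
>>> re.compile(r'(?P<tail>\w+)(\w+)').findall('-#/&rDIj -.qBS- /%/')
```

This matches one or more of a word character (captured as 'tail'); then one or more of a word character (captured).
With 2 capturing groups, `findall` returns a 2-tuple per match.

[('rDI', 'j'), ('qB', 'S')]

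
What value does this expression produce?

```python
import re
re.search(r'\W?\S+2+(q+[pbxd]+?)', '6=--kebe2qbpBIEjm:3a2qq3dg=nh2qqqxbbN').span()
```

(0, 34)

Because the quantifier is non-greedy, it stops expanding at the earliest point where the rest of the pattern can succeed.
The match spans [0:34] → '6=--kebe2qbpBIEjm:3a2qq3dg=nh2qqqx'.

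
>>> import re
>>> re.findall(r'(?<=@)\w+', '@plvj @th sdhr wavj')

Because the assertion is zero-width, the text it checks is not consumed and won't appear in the result.
Matches: at [1:5] → 'plvj'; at [7:9] → 'th'.
With no groups in the pattern, `findall` gives back each whole match — 2 here.

['plvj', 'th']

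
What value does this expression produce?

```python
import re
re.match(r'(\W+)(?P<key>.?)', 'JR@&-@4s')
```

None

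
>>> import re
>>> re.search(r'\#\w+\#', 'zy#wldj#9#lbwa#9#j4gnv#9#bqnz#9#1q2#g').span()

(2, 8)

The match spans [2:8] → '#wldj#'.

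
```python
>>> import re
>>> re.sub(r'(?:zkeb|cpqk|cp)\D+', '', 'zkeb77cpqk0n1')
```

'zkeb770n1'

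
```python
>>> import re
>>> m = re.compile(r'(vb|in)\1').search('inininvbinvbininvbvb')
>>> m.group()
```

`\1` is not a pattern — it's the concrete string captured by group 1, re-applied verbatim.
Unlike `match`, `search` isn't anchored — it looks for the pattern anywhere in the string.
The match spans [0:4] → 'inin'.
Captured: group 1 = 'in'.

'inin'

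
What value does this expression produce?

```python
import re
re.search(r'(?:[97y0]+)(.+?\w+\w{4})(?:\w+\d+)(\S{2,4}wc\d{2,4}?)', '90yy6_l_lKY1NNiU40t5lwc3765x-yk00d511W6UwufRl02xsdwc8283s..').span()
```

This matches one or more of one of [97y0] (non-capturing group); then one or more of any character (lazy), then one or more of a word character, then exactly 4 of a word character (captured); then one or more of a word character, then one or more of a digit (non-capturing group); then 2 to 4 of a non-whitespace character, then the literal 'wc', then 2 to 4 of a digit (lazy) (captured).
The match spans [0:25] → '90yy6_l_lKY1NNiU40t5lwc37'.

(0, 25)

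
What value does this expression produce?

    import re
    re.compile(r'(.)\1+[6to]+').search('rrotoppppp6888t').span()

The backreference `\1` re-matches whatever the first group consumed, character for character.
Unlike `match`, `search` isn't anchored — it looks for the pattern anywhere in the string.
The match spans [0:5] → 'rroto'.
Captured: group 1 = 'r'.

(0, 5)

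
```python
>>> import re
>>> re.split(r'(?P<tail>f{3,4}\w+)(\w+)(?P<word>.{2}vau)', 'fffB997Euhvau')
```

The group in the pattern means `split` returns the separators' captures alongside the pieces.

['', 'fffB997', 'E', 'uhvau', '']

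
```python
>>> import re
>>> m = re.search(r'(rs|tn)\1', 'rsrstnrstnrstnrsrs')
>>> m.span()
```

The backreference `\1` re-matches whatever the first group consumed, character for character.
Unlike `match`, `search` isn't anchored — it looks for the pattern anywhere in the string.
The match spans [0:4] → 'rsrs'.
Captured: group 1 = 'rs'.

(0, 4)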